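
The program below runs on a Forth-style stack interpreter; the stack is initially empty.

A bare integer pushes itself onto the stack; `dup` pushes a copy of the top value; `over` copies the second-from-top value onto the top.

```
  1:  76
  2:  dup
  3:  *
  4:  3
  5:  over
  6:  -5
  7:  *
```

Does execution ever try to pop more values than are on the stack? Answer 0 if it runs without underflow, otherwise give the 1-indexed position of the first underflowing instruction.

0

76   -> [76]
dup  -> [76, 76]
*    -> [5776]
3    -> [5776, 3]
over -> [5776, 3, 5776]
-5   -> [5776, 3, 5776, -5]
*    -> [5776, 3, -28880]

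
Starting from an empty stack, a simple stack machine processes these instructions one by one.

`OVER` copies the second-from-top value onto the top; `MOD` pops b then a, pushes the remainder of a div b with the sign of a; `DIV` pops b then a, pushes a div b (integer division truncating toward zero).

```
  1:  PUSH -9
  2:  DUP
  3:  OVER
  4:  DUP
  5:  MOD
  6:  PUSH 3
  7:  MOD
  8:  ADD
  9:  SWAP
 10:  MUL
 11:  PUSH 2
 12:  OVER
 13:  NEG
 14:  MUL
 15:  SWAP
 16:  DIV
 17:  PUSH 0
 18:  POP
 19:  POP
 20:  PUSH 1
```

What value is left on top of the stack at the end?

1

PUSH -9 -> -9
DUP     -> -9 -9
OVER    -> -9 -9 -9
DUP     -> -9 -9 -9 -9
MOD     -> -9 -9 0
PUSH 3  -> -9 -9 0 3
MOD     -> -9 -9 0
ADD     -> -9 -9
SWAP    -> -9 -9
MUL     -> 81
PUSH 2  -> 81 2
OVER    -> 81 2 81
NEG     -> 81 2 -81
MUL     -> 81 -162
SWAP    -> -162 81
DIV     -> -2
PUSH 0  -> -2 0
POP     -> -2
POP     -> (empty)
PUSH 1  -> 1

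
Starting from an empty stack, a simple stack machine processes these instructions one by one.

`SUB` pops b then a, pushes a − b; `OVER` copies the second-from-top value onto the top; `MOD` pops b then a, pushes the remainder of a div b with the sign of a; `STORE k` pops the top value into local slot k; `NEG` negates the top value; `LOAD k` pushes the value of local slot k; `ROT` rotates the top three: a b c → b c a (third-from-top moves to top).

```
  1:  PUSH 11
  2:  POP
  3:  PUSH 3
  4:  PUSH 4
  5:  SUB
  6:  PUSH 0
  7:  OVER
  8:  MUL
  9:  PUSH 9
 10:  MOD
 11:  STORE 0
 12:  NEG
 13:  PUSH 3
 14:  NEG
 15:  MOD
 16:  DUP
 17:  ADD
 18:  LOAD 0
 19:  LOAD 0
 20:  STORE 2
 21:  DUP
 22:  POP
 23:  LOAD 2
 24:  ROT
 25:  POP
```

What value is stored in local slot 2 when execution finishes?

PUSH 11 -> 11
POP     -> (empty)
PUSH 3  -> 3
PUSH 4  -> 3 4
SUB     -> -1
PUSH 0  -> -1 0
OVER    -> -1 0 -1
MUL     -> -1 0
PUSH 9  -> -1 0 9
MOD     -> -1 0
STORE 0 -> -1
NEG     -> 1
PUSH 3  -> 1 3
NEG     -> 1 -3
MOD     -> 1
DUP     -> 1 1
ADD     -> 2
LOAD 0  -> 2 0
LOAD 0  -> 2 0 0
STORE 2 -> 2 0
DUP     -> 2 0 0
POP     -> 2 0
LOAD 2  -> 2 0 0
ROT     -> 0 0 2
POP     -> 0 0

0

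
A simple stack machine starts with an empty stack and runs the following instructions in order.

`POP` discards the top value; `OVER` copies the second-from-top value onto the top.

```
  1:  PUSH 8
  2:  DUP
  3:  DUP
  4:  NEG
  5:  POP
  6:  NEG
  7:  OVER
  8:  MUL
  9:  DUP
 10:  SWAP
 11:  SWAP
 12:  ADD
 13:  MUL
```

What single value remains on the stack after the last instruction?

-1024

PUSH 8 : [8]
DUP    : [8, 8]
DUP    : [8, 8, 8]
NEG    : [8, 8, -8]
POP    : [8, 8]
NEG    : [8, -8]
OVER   : [8, -8, 8]
MUL    : [8, -64]
DUP    : [8, -64, -64]
SWAP   : [8, -64, -64]
SWAP   : [8, -64, -64]
ADD    : [8, -128]
MUL    : [-1024]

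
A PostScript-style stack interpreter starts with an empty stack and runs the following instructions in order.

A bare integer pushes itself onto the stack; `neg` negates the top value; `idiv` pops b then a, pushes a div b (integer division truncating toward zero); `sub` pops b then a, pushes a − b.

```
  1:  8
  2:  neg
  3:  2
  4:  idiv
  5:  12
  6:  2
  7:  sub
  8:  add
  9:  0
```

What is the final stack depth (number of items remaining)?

2

8    -> [8]
neg  -> [-8]
2    -> [-8, 2]
idiv -> [-4]
12   -> [-4, 12]
2    -> [-4, 12, 2]
sub  -> [-4, 10]
add  -> [6]
0    -> [6, 0]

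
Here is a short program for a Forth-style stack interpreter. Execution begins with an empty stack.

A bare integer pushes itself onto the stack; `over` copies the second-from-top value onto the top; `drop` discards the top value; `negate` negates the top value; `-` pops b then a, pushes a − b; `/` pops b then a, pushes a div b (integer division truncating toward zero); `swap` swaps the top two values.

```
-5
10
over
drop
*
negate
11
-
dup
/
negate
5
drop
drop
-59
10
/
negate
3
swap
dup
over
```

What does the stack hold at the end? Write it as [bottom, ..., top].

[3, 5, 5, 5]

-5     → [-5]
10     → [-5, 10]
over   → [-5, 10, -5]
drop   → [-5, 10]
*      → [-50]
negate → [50]
11     → [50, 11]
-      → [39]
dup    → [39, 39]
/      → [1]
negate → [-1]
5      → [-1, 5]
drop   → [-1]
drop   → []
-59    → [-59]
10     → [-59, 10]
/      → [-5]
negate → [5]
3      → [5, 3]
swap   → [3, 5]
dup    → [3, 5, 5]
over   → [3, 5, 5, 5]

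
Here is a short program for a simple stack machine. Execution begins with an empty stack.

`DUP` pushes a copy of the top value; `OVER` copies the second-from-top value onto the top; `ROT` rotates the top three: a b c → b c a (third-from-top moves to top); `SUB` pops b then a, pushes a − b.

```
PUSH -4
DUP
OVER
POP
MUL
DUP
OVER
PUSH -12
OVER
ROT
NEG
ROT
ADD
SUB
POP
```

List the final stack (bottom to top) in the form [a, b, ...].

PUSH -4  → -4
DUP      → -4 -4
OVER     → -4 -4 -4
POP      → -4 -4
MUL      → 16
DUP      → 16 16
OVER     → 16 16 16
PUSH -12 → 16 16 16 -12
OVER     → 16 16 16 -12 16
ROT      → 16 16 -12 16 16
NEG      → 16 16 -12 16 -16
ROT      → 16 16 16 -16 -12
ADD      → 16 16 16 -28
SUB      → 16 16 44
POP      → 16 16

[16, 16]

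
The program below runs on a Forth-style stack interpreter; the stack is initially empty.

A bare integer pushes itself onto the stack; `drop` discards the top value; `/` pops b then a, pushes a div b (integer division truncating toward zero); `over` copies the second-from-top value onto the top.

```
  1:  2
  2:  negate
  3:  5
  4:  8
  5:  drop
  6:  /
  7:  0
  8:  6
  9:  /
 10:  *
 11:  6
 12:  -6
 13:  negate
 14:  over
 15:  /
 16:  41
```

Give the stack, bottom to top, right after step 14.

[0, 6, 6, 6]

2       [2]
negate  [-2]
5       [-2, 5]
8       [-2, 5, 8]
drop    [-2, 5]
/       [0]
0       [0, 0]
6       [0, 0, 6]
/       [0, 0]
*       [0]
6       [0, 6]
-6      [0, 6, -6]
negate  [0, 6, 6]
over    [0, 6, 6, 6]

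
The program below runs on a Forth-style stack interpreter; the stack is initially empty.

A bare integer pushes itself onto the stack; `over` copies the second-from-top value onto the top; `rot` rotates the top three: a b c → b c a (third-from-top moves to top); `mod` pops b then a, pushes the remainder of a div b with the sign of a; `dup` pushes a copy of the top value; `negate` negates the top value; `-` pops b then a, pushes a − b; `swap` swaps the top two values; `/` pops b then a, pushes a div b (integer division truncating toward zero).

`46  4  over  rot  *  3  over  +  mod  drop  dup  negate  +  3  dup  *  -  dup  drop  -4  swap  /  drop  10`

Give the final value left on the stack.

46      46
4       46 4
over    46 4 46
rot     4 46 46
*       4 2116
3       4 2116 3
over    4 2116 3 2116
+       4 2116 2119
mod     4 2116
drop    4
dup     4 4
negate  4 -4
+       0
3       0 3
dup     0 3 3
*       0 9
-       -9
dup     -9 -9
drop    -9
-4      -9 -4
swap    -4 -9
/       0
drop    (empty)
10      10

10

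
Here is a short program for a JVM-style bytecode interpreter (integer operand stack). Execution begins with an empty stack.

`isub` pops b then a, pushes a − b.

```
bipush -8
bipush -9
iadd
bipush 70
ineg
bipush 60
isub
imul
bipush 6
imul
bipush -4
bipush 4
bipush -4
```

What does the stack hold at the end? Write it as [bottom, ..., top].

[13260, -4, 4, -4]

bipush -8 : -8
bipush -9 : -8 -9
iadd      : -17
bipush 70 : -17 70
ineg      : -17 -70
bipush 60 : -17 -70 60
isub      : -17 -130
imul      : 2210
bipush 6  : 2210 6
imul      : 13260
bipush -4 : 13260 -4
bipush 4  : 13260 -4 4
bipush -4 : 13260 -4 4 -4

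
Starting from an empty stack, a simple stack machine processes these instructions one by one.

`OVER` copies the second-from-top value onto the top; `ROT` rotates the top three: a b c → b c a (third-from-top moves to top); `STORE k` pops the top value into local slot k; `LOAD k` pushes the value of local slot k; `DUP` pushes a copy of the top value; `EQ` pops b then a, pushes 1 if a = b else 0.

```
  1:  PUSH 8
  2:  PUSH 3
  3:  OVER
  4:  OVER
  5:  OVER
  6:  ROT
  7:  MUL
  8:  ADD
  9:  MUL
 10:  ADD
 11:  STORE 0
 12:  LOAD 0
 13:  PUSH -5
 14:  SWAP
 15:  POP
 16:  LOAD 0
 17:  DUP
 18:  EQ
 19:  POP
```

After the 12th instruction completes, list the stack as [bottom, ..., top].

PUSH 8   8
PUSH 3   8 3
OVER     8 3 8
OVER     8 3 8 3
OVER     8 3 8 3 8
ROT      8 3 3 8 8
MUL      8 3 3 64
ADD      8 3 67
MUL      8 201
ADD      209
STORE 0  (empty)
LOAD 0   209

[209]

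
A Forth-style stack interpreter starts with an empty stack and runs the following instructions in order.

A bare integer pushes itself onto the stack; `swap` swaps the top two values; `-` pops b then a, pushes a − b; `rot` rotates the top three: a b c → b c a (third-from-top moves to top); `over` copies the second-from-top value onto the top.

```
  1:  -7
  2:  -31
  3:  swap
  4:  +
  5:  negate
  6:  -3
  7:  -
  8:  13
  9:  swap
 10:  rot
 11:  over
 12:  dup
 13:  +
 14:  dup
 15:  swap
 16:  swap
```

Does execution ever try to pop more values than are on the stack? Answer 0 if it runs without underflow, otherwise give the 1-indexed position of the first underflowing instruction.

-7     -> -7
-31    -> -7 -31
swap   -> -31 -7
+      -> -38
negate -> 38
-3     -> 38 -3
-      -> 41
13     -> 41 13
swap   -> 13 41
rot  — needs 3 operands, stack has 2 → underflow

10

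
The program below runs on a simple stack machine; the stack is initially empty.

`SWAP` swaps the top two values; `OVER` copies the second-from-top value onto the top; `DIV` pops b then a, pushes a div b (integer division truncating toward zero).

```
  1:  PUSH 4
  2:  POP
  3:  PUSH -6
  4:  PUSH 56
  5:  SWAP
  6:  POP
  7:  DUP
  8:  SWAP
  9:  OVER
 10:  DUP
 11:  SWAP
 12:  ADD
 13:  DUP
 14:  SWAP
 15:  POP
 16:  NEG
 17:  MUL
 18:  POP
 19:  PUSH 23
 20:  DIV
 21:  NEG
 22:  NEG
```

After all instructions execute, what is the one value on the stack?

PUSH 4  -> 4
POP     -> (empty)
PUSH -6 -> -6
PUSH 56 -> -6 56
SWAP    -> 56 -6
POP     -> 56
DUP     -> 56 56
SWAP    -> 56 56
OVER    -> 56 56 56
DUP     -> 56 56 56 56
SWAP    -> 56 56 56 56
ADD     -> 56 56 112
DUP     -> 56 56 112 112
SWAP    -> 56 56 112 112
POP     -> 56 56 112
NEG     -> 56 56 -112
MUL     -> 56 -6272
POP     -> 56
PUSH 23 -> 56 23
DIV     -> 2
NEG     -> -2
NEG     -> 2

2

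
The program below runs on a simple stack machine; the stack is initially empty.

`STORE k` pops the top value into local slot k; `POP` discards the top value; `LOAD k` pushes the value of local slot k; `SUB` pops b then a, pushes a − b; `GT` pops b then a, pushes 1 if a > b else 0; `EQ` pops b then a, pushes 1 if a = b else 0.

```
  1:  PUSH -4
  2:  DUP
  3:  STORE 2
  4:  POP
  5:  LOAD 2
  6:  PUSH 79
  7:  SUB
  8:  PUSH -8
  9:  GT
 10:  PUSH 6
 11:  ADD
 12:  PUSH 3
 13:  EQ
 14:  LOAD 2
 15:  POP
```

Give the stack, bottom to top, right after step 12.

PUSH -4 -> -4
DUP     -> -4 -4
STORE 2 -> -4
POP     -> (empty)
LOAD 2  -> -4
PUSH 79 -> -4 79
SUB     -> -83
PUSH -8 -> -83 -8
GT      -> 0
PUSH 6  -> 0 6
ADD     -> 6
PUSH 3  -> 6 3

[6, 3]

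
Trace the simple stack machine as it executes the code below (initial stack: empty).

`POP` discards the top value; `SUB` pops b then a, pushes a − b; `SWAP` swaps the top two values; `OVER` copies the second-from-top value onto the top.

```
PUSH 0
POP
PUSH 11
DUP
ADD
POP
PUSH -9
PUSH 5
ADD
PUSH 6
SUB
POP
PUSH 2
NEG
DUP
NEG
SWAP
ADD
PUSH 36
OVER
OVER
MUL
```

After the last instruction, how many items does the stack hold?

3

PUSH 0  : 0
POP     : (empty)
PUSH 11 : 11
DUP     : 11 11
ADD     : 22
POP     : (empty)
PUSH -9 : -9
PUSH 5  : -9 5
ADD     : -4
PUSH 6  : -4 6
SUB     : -10
POP     : (empty)
PUSH 2  : 2
NEG     : -2
DUP     : -2 -2
NEG     : -2 2
SWAP    : 2 -2
ADD     : 0
PUSH 36 : 0 36
OVER    : 0 36 0
OVER    : 0 36 0 36
MUL     : 0 36 0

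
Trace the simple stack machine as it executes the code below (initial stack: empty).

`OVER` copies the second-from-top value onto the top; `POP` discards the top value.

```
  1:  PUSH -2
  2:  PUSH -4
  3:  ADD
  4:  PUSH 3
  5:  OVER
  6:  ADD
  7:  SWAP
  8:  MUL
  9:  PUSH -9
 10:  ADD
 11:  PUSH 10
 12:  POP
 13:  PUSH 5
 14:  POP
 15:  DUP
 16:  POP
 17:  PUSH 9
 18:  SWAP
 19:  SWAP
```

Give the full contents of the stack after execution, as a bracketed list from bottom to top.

PUSH -2 -> [-2]
PUSH -4 -> [-2, -4]
ADD     -> [-6]
PUSH 3  -> [-6, 3]
OVER    -> [-6, 3, -6]
ADD     -> [-6, -3]
SWAP    -> [-3, -6]
MUL     -> [18]
PUSH -9 -> [18, -9]
ADD     -> [9]
PUSH 10 -> [9, 10]
POP     -> [9]
PUSH 5  -> [9, 5]
POP     -> [9]
DUP     -> [9, 9]
POP     -> [9]
PUSH 9  -> [9, 9]
SWAP    -> [9, 9]
SWAP    -> [9, 9]

[9, 9]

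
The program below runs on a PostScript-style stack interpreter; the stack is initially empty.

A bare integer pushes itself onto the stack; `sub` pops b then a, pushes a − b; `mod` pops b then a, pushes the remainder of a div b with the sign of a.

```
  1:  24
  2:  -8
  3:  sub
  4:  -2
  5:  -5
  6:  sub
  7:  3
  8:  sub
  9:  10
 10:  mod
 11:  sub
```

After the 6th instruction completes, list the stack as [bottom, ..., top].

[32, 3]

24  -> 24
-8  -> 24 -8
sub -> 32
-2  -> 32 -2
-5  -> 32 -2 -5
sub -> 32 3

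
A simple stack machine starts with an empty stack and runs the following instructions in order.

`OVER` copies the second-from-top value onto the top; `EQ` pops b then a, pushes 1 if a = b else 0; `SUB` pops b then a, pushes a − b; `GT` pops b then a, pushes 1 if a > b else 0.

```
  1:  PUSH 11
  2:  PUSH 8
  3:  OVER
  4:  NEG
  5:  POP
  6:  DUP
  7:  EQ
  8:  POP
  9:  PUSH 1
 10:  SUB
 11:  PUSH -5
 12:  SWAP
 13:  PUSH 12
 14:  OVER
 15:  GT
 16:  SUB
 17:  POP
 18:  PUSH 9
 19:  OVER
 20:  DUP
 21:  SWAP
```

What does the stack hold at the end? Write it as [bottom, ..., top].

PUSH 11  [11]
PUSH 8   [11, 8]
OVER     [11, 8, 11]
NEG      [11, 8, -11]
POP      [11, 8]
DUP      [11, 8, 8]
EQ       [11, 1]
POP      [11]
PUSH 1   [11, 1]
SUB      [10]
PUSH -5  [10, -5]
SWAP     [-5, 10]
PUSH 12  [-5, 10, 12]
OVER     [-5, 10, 12, 10]
GT       [-5, 10, 1]
SUB      [-5, 9]
POP      [-5]
PUSH 9   [-5, 9]
OVER     [-5, 9, -5]
DUP      [-5, 9, -5, -5]
SWAP     [-5, 9, -5, -5]

[-5, 9, -5, -5]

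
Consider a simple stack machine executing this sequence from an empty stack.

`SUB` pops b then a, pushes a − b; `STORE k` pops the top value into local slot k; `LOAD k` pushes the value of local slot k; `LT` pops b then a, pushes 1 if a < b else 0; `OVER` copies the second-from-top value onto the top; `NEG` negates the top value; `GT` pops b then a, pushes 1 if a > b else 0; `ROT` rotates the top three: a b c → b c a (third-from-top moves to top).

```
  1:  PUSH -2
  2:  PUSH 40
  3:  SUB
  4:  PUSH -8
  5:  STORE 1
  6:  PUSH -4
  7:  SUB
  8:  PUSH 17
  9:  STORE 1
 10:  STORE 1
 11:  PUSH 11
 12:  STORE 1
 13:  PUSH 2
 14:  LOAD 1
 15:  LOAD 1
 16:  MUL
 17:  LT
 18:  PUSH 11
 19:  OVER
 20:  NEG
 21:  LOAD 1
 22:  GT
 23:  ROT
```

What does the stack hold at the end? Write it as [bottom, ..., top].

PUSH -2  [-2]
PUSH 40  [-2, 40]
SUB      [-42]
PUSH -8  [-42, -8]
STORE 1  [-42]
PUSH -4  [-42, -4]
SUB      [-38]
PUSH 17  [-38, 17]
STORE 1  [-38]
STORE 1  []
PUSH 11  [11]
STORE 1  []
PUSH 2   [2]
LOAD 1   [2, 11]
LOAD 1   [2, 11, 11]
MUL      [2, 121]
LT       [1]
PUSH 11  [1, 11]
OVER     [1, 11, 1]
NEG      [1, 11, -1]
LOAD 1   [1, 11, -1, 11]
GT       [1, 11, 0]
ROT      [11, 0, 1]

[11, 0, 1]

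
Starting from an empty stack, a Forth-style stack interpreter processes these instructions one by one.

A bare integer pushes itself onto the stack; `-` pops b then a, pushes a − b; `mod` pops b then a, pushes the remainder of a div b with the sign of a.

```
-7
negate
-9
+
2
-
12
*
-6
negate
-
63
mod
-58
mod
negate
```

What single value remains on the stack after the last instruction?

-7     : -7
negate : 7
-9     : 7 -9
+      : -2
2      : -2 2
-      : -4
12     : -4 12
*      : -48
-6     : -48 -6
negate : -48 6
-      : -54
63     : -54 63
mod    : -54
-58    : -54 -58
mod    : -54
negate : 54

54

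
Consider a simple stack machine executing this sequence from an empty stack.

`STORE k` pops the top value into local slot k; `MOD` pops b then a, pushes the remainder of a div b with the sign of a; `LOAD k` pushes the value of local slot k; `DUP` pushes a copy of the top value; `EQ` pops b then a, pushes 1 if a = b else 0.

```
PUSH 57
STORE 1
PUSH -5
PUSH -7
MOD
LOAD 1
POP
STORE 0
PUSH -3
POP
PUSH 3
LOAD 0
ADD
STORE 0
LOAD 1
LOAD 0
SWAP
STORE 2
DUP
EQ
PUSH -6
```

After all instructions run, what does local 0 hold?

PUSH 57  57
STORE 1  (empty)
PUSH -5  -5
PUSH -7  -5 -7
MOD      -5
LOAD 1   -5 57
POP      -5
STORE 0  (empty)
PUSH -3  -3
POP      (empty)
PUSH 3   3
LOAD 0   3 -5
ADD      -2
STORE 0  (empty)
LOAD 1   57
LOAD 0   57 -2
SWAP     -2 57
STORE 2  -2
DUP      -2 -2
EQ       1
PUSH -6  1 -6

-2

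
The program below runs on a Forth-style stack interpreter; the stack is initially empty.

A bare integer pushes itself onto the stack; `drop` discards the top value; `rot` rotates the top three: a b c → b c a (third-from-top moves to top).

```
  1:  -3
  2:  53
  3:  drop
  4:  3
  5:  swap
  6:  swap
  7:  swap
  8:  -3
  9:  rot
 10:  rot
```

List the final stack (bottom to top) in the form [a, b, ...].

-3    -3
53    -3 53
drop  -3
3     -3 3
swap  3 -3
swap  -3 3
swap  3 -3
-3    3 -3 -3
rot   -3 -3 3
rot   -3 3 -3

[-3, 3, -3]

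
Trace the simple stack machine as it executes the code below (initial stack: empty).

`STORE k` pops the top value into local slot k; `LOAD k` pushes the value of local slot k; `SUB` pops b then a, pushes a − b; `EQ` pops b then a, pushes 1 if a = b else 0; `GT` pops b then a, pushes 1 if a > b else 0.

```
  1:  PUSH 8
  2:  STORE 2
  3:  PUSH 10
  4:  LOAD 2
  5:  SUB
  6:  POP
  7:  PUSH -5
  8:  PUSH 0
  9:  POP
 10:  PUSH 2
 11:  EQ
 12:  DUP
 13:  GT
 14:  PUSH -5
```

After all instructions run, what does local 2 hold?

PUSH 8   8
STORE 2  (empty)
PUSH 10  10
LOAD 2   10 8
SUB      2
POP      (empty)
PUSH -5  -5
PUSH 0   -5 0
POP      -5
PUSH 2   -5 2
EQ       0
DUP      0 0
GT       0
PUSH -5  0 -5

8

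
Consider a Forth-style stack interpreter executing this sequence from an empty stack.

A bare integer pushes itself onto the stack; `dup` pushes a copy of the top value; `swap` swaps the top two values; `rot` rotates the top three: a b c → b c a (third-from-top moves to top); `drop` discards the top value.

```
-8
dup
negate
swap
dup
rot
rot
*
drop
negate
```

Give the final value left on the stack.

8

-8      -8
dup     -8 -8
negate  -8 8
swap    8 -8
dup     8 -8 -8
rot     -8 -8 8
rot     -8 8 -8
*       -8 -64
drop    -8
negate  8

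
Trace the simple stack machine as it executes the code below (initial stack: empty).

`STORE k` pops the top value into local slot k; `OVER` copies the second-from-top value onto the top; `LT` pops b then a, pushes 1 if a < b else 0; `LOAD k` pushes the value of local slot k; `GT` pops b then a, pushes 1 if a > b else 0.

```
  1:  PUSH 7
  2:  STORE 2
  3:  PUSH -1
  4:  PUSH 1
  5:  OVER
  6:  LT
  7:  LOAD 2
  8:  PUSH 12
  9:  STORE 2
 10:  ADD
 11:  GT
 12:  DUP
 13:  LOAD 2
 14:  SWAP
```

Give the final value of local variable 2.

12

PUSH 7  : 7
STORE 2 : (empty)
PUSH -1 : -1
PUSH 1  : -1 1
OVER    : -1 1 -1
LT      : -1 0
LOAD 2  : -1 0 7
PUSH 12 : -1 0 7 12
STORE 2 : -1 0 7
ADD     : -1 7
GT      : 0
DUP     : 0 0
LOAD 2  : 0 0 12
SWAP    : 0 12 0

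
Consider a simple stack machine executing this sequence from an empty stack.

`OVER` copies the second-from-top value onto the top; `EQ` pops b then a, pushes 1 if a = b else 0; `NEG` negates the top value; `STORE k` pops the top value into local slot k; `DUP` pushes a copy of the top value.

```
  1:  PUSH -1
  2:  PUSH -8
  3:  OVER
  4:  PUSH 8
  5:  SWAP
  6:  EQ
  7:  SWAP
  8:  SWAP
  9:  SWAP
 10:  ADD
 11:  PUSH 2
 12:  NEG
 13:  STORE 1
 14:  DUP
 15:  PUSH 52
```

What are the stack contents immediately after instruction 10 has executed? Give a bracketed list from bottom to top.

[-1, -8]

PUSH -1 → [-1]
PUSH -8 → [-1, -8]
OVER    → [-1, -8, -1]
PUSH 8  → [-1, -8, -1, 8]
SWAP    → [-1, -8, 8, -1]
EQ      → [-1, -8, 0]
SWAP    → [-1, 0, -8]
SWAP    → [-1, -8, 0]
SWAP    → [-1, 0, -8]
ADD     → [-1, -8]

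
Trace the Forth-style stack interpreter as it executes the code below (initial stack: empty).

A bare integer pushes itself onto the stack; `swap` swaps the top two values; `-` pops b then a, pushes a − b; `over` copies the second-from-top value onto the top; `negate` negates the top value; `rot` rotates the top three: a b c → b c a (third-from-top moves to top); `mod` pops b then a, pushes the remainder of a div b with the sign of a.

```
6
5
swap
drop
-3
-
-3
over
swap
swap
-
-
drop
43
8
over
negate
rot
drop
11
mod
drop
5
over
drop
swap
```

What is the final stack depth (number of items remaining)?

2

6       [6]
5       [6, 5]
swap    [5, 6]
drop    [5]
-3      [5, -3]
-       [8]
-3      [8, -3]
over    [8, -3, 8]
swap    [8, 8, -3]
swap    [8, -3, 8]
-       [8, -11]
-       [19]
drop    []
43      [43]
8       [43, 8]
over    [43, 8, 43]
negate  [43, 8, -43]
rot     [8, -43, 43]
drop    [8, -43]
11      [8, -43, 11]
mod     [8, -10]
drop    [8]
5       [8, 5]
over    [8, 5, 8]
drop    [8, 5]
swap    [5, 8]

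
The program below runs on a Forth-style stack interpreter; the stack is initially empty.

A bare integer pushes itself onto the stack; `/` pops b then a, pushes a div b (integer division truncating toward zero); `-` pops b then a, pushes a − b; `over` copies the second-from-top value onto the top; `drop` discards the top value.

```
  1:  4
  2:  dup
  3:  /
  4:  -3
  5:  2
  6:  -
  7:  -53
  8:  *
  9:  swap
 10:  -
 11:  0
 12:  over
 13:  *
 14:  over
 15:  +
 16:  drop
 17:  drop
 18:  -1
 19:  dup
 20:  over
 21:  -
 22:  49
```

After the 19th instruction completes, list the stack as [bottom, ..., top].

[-1, -1]

4    -> [4]
dup  -> [4, 4]
/    -> [1]
-3   -> [1, -3]
2    -> [1, -3, 2]
-    -> [1, -5]
-53  -> [1, -5, -53]
*    -> [1, 265]
swap -> [265, 1]
-    -> [264]
0    -> [264, 0]
over -> [264, 0, 264]
*    -> [264, 0]
over -> [264, 0, 264]
+    -> [264, 264]
drop -> [264]
drop -> []
-1   -> [-1]
dup  -> [-1, -1]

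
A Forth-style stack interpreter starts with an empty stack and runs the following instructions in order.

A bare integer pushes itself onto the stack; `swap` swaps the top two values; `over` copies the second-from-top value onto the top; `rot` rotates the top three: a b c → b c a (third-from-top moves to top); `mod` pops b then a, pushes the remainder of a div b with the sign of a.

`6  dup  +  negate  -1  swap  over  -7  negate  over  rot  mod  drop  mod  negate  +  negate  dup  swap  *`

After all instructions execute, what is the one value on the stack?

16

6      -> 6
dup    -> 6 6
+      -> 12
negate -> -12
-1     -> -12 -1
swap   -> -1 -12
over   -> -1 -12 -1
-7     -> -1 -12 -1 -7
negate -> -1 -12 -1 7
over   -> -1 -12 -1 7 -1
rot    -> -1 -12 7 -1 -1
mod    -> -1 -12 7 0
drop   -> -1 -12 7
mod    -> -1 -5
negate -> -1 5
+      -> 4
negate -> -4
dup    -> -4 -4
swap   -> -4 -4
*      -> 16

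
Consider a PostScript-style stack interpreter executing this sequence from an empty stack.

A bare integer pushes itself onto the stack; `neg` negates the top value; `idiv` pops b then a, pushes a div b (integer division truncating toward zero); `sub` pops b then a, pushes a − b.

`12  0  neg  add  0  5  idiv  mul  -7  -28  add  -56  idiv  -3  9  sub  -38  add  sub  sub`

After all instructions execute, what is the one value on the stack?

-50

12    [12]
0     [12, 0]
neg   [12, 0]
add   [12]
0     [12, 0]
5     [12, 0, 5]
idiv  [12, 0]
mul   [0]
-7    [0, -7]
-28   [0, -7, -28]
add   [0, -35]
-56   [0, -35, -56]
idiv  [0, 0]
-3    [0, 0, -3]
9     [0, 0, -3, 9]
sub   [0, 0, -12]
-38   [0, 0, -12, -38]
add   [0, 0, -50]
sub   [0, 50]
sub   [-50]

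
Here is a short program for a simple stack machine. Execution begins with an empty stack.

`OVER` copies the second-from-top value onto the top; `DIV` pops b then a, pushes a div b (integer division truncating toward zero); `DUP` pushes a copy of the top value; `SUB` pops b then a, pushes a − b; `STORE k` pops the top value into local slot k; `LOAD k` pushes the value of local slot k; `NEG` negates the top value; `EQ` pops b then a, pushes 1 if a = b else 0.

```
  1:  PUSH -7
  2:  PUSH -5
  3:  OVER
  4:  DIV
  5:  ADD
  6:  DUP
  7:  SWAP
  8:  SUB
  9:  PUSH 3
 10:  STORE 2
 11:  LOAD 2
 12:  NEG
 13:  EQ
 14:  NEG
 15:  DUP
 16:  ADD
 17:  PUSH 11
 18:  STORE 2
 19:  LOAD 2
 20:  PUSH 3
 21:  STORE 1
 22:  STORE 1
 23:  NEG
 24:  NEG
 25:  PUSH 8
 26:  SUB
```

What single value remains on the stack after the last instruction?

-8

PUSH -7 → -7
PUSH -5 → -7 -5
OVER    → -7 -5 -7
DIV     → -7 0
ADD     → -7
DUP     → -7 -7
SWAP    → -7 -7
SUB     → 0
PUSH 3  → 0 3
STORE 2 → 0
LOAD 2  → 0 3
NEG     → 0 -3
EQ      → 0
NEG     → 0
DUP     → 0 0
ADD     → 0
PUSH 11 → 0 11
STORE 2 → 0
LOAD 2  → 0 11
PUSH 3  → 0 11 3
STORE 1 → 0 11
STORE 1 → 0
NEG     → 0
NEG     → 0
PUSH 8  → 0 8
SUB     → -8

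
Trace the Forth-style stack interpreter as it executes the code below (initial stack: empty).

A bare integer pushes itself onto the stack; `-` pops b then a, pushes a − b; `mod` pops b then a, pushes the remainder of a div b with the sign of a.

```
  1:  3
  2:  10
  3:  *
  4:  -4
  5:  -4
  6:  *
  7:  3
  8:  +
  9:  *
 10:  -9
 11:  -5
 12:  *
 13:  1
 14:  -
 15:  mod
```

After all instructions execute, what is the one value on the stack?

42

3    [3]
10   [3, 10]
*    [30]
-4   [30, -4]
-4   [30, -4, -4]
*    [30, 16]
3    [30, 16, 3]
+    [30, 19]
*    [570]
-9   [570, -9]
-5   [570, -9, -5]
*    [570, 45]
1    [570, 45, 1]
-    [570, 44]
mod  [42]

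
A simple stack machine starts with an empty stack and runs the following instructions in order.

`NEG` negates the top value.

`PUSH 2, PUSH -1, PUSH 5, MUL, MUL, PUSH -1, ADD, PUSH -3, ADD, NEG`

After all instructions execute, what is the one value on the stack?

14

PUSH 2   2
PUSH -1  2 -1
PUSH 5   2 -1 5
MUL      2 -5
MUL      -10
PUSH -1  -10 -1
ADD      -11
PUSH -3  -11 -3
ADD      -14
NEG      14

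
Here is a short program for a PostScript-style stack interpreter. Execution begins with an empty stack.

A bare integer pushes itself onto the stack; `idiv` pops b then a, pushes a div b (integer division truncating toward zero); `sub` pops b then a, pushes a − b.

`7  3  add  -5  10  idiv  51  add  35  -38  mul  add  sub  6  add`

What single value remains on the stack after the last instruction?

7    : 7
3    : 7 3
add  : 10
-5   : 10 -5
10   : 10 -5 10
idiv : 10 0
51   : 10 0 51
add  : 10 51
35   : 10 51 35
-38  : 10 51 35 -38
mul  : 10 51 -1330
add  : 10 -1279
sub  : 1289
6    : 1289 6
add  : 1295

1295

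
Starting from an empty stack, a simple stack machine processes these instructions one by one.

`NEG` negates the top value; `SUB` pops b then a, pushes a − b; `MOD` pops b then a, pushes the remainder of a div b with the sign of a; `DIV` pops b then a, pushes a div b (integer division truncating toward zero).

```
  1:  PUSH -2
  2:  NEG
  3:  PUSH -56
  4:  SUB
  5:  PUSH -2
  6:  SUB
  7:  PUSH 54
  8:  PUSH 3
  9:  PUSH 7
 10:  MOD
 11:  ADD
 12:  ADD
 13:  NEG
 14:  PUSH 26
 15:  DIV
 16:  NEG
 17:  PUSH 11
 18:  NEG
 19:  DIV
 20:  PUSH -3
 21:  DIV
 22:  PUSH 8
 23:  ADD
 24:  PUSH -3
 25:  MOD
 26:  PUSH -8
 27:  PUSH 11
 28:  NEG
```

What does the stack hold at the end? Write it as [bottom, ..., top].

PUSH -2  -> -2
NEG      -> 2
PUSH -56 -> 2 -56
SUB      -> 58
PUSH -2  -> 58 -2
SUB      -> 60
PUSH 54  -> 60 54
PUSH 3   -> 60 54 3
PUSH 7   -> 60 54 3 7
MOD      -> 60 54 3
ADD      -> 60 57
ADD      -> 117
NEG      -> -117
PUSH 26  -> -117 26
DIV      -> -4
NEG      -> 4
PUSH 11  -> 4 11
NEG      -> 4 -11
DIV      -> 0
PUSH -3  -> 0 -3
DIV      -> 0
PUSH 8   -> 0 8
ADD      -> 8
PUSH -3  -> 8 -3
MOD      -> 2
PUSH -8  -> 2 -8
PUSH 11  -> 2 -8 11
NEG      -> 2 -8 -11

[2, -8, -11]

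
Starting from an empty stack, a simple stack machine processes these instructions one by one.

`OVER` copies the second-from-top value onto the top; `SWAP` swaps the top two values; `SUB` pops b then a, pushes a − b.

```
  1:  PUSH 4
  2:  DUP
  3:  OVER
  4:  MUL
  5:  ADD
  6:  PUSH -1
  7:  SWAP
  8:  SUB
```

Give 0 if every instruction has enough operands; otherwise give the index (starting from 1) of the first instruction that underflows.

0

PUSH 4  : 4
DUP     : 4 4
OVER    : 4 4 4
MUL     : 4 16
ADD     : 20
PUSH -1 : 20 -1
SWAP    : -1 20
SUB     : -21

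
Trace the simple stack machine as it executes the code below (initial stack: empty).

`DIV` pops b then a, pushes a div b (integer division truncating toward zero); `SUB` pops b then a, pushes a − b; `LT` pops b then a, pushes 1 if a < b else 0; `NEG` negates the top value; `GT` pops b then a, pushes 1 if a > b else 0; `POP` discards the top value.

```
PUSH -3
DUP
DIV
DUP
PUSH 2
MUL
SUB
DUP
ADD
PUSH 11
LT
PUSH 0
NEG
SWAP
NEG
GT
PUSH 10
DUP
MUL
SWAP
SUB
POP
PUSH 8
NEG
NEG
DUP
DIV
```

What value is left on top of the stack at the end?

1

PUSH -3 → [-3]
DUP     → [-3, -3]
DIV     → [1]
DUP     → [1, 1]
PUSH 2  → [1, 1, 2]
MUL     → [1, 2]
SUB     → [-1]
DUP     → [-1, -1]
ADD     → [-2]
PUSH 11 → [-2, 11]
LT      → [1]
PUSH 0  → [1, 0]
NEG     → [1, 0]
SWAP    → [0, 1]
NEG     → [0, -1]
GT      → [1]
PUSH 10 → [1, 10]
DUP     → [1, 10, 10]
MUL     → [1, 100]
SWAP    → [100, 1]
SUB     → [99]
POP     → []
PUSH 8  → [8]
NEG     → [-8]
NEG     → [8]
DUP     → [8, 8]
DIV     → [1]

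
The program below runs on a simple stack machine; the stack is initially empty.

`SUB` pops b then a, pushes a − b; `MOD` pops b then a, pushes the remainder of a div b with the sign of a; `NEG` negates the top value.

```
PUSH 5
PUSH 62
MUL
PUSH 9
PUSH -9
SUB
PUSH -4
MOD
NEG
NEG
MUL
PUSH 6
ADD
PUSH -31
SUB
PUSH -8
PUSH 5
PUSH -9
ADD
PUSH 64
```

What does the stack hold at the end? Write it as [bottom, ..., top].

[657, -8, -4, 64]

PUSH 5   : 5
PUSH 62  : 5 62
MUL      : 310
PUSH 9   : 310 9
PUSH -9  : 310 9 -9
SUB      : 310 18
PUSH -4  : 310 18 -4
MOD      : 310 2
NEG      : 310 -2
NEG      : 310 2
MUL      : 620
PUSH 6   : 620 6
ADD      : 626
PUSH -31 : 626 -31
SUB      : 657
PUSH -8  : 657 -8
PUSH 5   : 657 -8 5
PUSH -9  : 657 -8 5 -9
ADD      : 657 -8 -4
PUSH 64  : 657 -8 -4 64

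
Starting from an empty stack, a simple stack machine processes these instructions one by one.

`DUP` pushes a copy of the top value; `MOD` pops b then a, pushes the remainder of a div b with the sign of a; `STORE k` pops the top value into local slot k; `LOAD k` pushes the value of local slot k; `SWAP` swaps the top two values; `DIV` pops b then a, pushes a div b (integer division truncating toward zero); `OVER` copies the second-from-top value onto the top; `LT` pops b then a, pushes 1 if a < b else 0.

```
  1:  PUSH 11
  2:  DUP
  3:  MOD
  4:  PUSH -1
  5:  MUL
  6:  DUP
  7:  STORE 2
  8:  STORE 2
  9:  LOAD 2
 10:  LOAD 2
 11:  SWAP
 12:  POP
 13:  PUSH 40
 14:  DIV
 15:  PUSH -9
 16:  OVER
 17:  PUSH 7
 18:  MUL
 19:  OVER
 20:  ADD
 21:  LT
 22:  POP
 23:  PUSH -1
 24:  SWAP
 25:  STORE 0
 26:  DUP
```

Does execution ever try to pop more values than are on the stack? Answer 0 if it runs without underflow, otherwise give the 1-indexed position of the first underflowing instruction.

PUSH 11  [11]
DUP      [11, 11]
MOD      [0]
PUSH -1  [0, -1]
MUL      [0]
DUP      [0, 0]
STORE 2  [0]
STORE 2  []
LOAD 2   [0]
LOAD 2   [0, 0]
SWAP     [0, 0]
POP      [0]
PUSH 40  [0, 40]
DIV      [0]
PUSH -9  [0, -9]
OVER     [0, -9, 0]
PUSH 7   [0, -9, 0, 7]
MUL      [0, -9, 0]
OVER     [0, -9, 0, -9]
ADD      [0, -9, -9]
LT       [0, 0]
POP      [0]
PUSH -1  [0, -1]
SWAP     [-1, 0]
STORE 0  [-1]
DUP      [-1, -1]

0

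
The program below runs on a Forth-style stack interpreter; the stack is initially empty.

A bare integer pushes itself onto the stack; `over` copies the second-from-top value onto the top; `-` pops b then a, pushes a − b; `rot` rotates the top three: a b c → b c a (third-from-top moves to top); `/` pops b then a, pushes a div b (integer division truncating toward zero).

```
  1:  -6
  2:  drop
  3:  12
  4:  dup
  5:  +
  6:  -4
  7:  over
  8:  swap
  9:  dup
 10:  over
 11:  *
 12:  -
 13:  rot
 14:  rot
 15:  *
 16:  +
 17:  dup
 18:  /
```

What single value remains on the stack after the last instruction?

-6   -> [-6]
drop -> []
12   -> [12]
dup  -> [12, 12]
+    -> [24]
-4   -> [24, -4]
over -> [24, -4, 24]
swap -> [24, 24, -4]
dup  -> [24, 24, -4, -4]
over -> [24, 24, -4, -4, -4]
*    -> [24, 24, -4, 16]
-    -> [24, 24, -20]
rot  -> [24, -20, 24]
rot  -> [-20, 24, 24]
*    -> [-20, 576]
+    -> [556]
dup  -> [556, 556]
/    -> [1]

1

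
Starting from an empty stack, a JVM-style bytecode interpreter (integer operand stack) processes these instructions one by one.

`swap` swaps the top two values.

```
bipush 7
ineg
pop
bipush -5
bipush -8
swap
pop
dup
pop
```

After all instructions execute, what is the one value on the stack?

bipush 7  : 7
ineg      : -7
pop       : (empty)
bipush -5 : -5
bipush -8 : -5 -8
swap      : -8 -5
pop       : -8
dup       : -8 -8
pop       : -8

-8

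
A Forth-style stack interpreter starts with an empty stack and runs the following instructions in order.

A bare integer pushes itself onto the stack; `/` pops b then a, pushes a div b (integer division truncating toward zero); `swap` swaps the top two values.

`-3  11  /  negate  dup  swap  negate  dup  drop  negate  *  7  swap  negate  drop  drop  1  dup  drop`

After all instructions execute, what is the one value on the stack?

-3     : -3
11     : -3 11
/      : 0
negate : 0
dup    : 0 0
swap   : 0 0
negate : 0 0
dup    : 0 0 0
drop   : 0 0
negate : 0 0
*      : 0
7      : 0 7
swap   : 7 0
negate : 7 0
drop   : 7
drop   : (empty)
1      : 1
dup    : 1 1
drop   : 1

1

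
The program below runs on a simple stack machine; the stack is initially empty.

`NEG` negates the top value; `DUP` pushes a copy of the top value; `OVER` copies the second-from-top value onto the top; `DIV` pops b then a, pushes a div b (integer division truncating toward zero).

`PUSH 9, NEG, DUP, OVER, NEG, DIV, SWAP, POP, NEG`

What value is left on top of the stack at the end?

1

PUSH 9 : [9]
NEG    : [-9]
DUP    : [-9, -9]
OVER   : [-9, -9, -9]
NEG    : [-9, -9, 9]
DIV    : [-9, -1]
SWAP   : [-1, -9]
POP    : [-1]
NEG    : [1]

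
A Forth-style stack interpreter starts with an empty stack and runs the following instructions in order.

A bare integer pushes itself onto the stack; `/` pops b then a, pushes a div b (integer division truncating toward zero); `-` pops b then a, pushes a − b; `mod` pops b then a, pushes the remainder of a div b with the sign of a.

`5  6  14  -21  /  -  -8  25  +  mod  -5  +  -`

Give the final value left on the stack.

4

5    5
6    5 6
14   5 6 14
-21  5 6 14 -21
/    5 6 0
-    5 6
-8   5 6 -8
25   5 6 -8 25
+    5 6 17
mod  5 6
-5   5 6 -5
+    5 1
-    4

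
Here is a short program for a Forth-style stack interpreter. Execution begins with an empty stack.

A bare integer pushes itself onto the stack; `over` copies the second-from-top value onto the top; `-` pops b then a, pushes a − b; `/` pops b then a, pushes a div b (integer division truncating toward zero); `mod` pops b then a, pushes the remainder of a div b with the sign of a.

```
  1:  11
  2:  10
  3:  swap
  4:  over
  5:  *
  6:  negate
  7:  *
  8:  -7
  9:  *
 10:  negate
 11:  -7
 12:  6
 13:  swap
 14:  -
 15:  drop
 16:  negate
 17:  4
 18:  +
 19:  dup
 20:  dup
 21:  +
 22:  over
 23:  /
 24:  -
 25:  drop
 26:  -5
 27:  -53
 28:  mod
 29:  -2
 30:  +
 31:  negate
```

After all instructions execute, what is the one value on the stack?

7

11     -> [11]
10     -> [11, 10]
swap   -> [10, 11]
over   -> [10, 11, 10]
*      -> [10, 110]
negate -> [10, -110]
*      -> [-1100]
-7     -> [-1100, -7]
*      -> [7700]
negate -> [-7700]
-7     -> [-7700, -7]
6      -> [-7700, -7, 6]
swap   -> [-7700, 6, -7]
-      -> [-7700, 13]
drop   -> [-7700]
negate -> [7700]
4      -> [7700, 4]
+      -> [7704]
dup    -> [7704, 7704]
dup    -> [7704, 7704, 7704]
+      -> [7704, 15408]
over   -> [7704, 15408, 7704]
/      -> [7704, 2]
-      -> [7702]
drop   -> []
-5     -> [-5]
-53    -> [-5, -53]
mod    -> [-5]
-2     -> [-5, -2]
+      -> [-7]
negate -> [7]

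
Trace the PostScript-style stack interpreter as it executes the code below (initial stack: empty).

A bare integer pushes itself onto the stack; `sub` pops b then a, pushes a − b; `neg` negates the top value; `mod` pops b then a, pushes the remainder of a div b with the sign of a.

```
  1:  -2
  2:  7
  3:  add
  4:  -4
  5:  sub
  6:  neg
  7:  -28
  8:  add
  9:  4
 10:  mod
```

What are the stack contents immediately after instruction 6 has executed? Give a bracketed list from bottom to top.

-2  -> [-2]
7   -> [-2, 7]
add -> [5]
-4  -> [5, -4]
sub -> [9]
neg -> [-9]

[-9]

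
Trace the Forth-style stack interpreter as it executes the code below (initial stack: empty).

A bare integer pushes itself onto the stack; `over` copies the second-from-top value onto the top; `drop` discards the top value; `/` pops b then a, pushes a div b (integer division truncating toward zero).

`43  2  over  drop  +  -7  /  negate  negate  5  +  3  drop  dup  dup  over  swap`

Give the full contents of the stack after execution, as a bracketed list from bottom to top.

43      [43]
2       [43, 2]
over    [43, 2, 43]
drop    [43, 2]
+       [45]
-7      [45, -7]
/       [-6]
negate  [6]
negate  [-6]
5       [-6, 5]
+       [-1]
3       [-1, 3]
drop    [-1]
dup     [-1, -1]
dup     [-1, -1, -1]
over    [-1, -1, -1, -1]
swap    [-1, -1, -1, -1]

[-1, -1, -1, -1]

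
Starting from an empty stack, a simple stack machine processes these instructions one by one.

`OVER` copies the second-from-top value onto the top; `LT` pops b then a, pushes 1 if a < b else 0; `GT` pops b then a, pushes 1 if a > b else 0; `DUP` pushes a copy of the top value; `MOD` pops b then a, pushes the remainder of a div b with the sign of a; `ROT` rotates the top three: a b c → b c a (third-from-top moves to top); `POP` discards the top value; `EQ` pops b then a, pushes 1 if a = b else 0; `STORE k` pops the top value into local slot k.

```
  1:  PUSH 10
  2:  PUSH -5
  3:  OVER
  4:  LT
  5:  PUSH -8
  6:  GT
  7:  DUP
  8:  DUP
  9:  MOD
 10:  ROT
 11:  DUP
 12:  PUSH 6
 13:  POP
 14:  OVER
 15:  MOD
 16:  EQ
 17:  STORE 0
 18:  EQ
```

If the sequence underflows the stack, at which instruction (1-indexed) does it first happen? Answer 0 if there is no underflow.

0

PUSH 10  [10]
PUSH -5  [10, -5]
OVER     [10, -5, 10]
LT       [10, 1]
PUSH -8  [10, 1, -8]
GT       [10, 1]
DUP      [10, 1, 1]
DUP      [10, 1, 1, 1]
MOD      [10, 1, 0]
ROT      [1, 0, 10]
DUP      [1, 0, 10, 10]
PUSH 6   [1, 0, 10, 10, 6]
POP      [1, 0, 10, 10]
OVER     [1, 0, 10, 10, 10]
MOD      [1, 0, 10, 0]
EQ       [1, 0, 0]
STORE 0  [1, 0]
EQ       [0]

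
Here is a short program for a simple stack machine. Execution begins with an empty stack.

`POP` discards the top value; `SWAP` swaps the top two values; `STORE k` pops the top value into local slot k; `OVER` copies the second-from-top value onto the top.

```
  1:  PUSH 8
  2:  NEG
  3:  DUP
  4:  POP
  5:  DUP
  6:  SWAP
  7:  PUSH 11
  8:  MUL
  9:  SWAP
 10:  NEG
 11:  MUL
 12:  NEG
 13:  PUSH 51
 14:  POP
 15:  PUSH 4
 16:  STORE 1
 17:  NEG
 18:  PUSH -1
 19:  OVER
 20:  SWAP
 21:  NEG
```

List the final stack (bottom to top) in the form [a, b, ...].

PUSH 8  : 8
NEG     : -8
DUP     : -8 -8
POP     : -8
DUP     : -8 -8
SWAP    : -8 -8
PUSH 11 : -8 -8 11
MUL     : -8 -88
SWAP    : -88 -8
NEG     : -88 8
MUL     : -704
NEG     : 704
PUSH 51 : 704 51
POP     : 704
PUSH 4  : 704 4
STORE 1 : 704
NEG     : -704
PUSH -1 : -704 -1
OVER    : -704 -1 -704
SWAP    : -704 -704 -1
NEG     : -704 -704 1

[-704, -704, 1]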